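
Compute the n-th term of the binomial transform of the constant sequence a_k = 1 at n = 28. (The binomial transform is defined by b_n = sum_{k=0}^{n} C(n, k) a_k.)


With a_k = 1 for all k, b_n = sum_{k=0}^{n} C(n, k) = 2^n by the binomial theorem.
For n = 28: 2^28 = 268435456.

268435456


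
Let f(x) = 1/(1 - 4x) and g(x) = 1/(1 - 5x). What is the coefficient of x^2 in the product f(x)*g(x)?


The coefficient of x^n in f*g is the Cauchy product: sum_{k=0}^{n} a^k * b^(n-k).
With a=4, b=5, n=2:
sum_{k=0}^{2} 4^k * 5^(2-k)
= 61

61


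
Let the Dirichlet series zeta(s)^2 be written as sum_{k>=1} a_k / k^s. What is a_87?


The Dirichlet convolution of the constant function 1 with itself gives (1 * 1)(k) = sum_{d | k} 1 = d(k), the number of positive divisors of k.
Since zeta(s) = sum_{k>=1} 1/k^s, we have zeta(s)^2 = sum_{k>=1} d(k)/k^s, so a_k = d(k).
For k = 87: the divisors are 1, 3, 29, 87.
Count = 4.

4


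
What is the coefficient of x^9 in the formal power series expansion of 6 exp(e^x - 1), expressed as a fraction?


exp(e^x - 1) is the exponential generating function for the Bell numbers Bell_k: exp(e^x - 1) = sum_{k>=0} Bell_k x^k / k!.
So the coefficient of x^9 in 6 exp(e^x - 1) is 6 Bell_9 / 9!.
Computing: Bell_9 = 21147 and 9! = 362880, giving
6 * 21147/362880 = 1007/2880.

1007/2880


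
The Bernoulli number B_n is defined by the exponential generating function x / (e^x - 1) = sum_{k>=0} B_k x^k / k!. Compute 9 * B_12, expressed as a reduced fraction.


Bernoulli numbers can also be computed recursively via B_0 = 1 and sum_{j=0}^{m} C(m+1, j) B_j = 0 for m >= 1. Odd-index Bernoulli numbers vanish for k >= 3.
Computing B_12 = -691/2730, so 9 * B_12 = 9 * -691/2730 = -2073/910.

-2073/910


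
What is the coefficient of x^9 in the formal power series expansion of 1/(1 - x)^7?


The negative binomial / multiset identity is
1/(1 - x)^r = sum_{k>=0} C(k + r - 1, r - 1) x^k.
Here r = 7 and k = 9, so the coefficient is
C(9 + 6, 6) = C(15, 6)
= 5005

5005


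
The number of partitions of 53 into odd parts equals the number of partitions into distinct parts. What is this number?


Computing partitions of 53 into odd parts (1, 3, 5, ...):
Using the generating function prod_{k>=0} 1/(1-x^(2k+1)),
the count is 5120

5120


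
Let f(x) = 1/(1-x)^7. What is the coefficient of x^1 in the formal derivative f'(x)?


Differentiate: d/dx [ 1/(1-x)^r ] = r / (1-x)^(r+1).
Here r = 7, so f'(x) = 7 / (1-x)^8.
The expansion of 1/(1-x)^(r+1) has coefficient of x^n equal to C(n+r, r).
So the coefficient of x^1 in f'(x) is
7 * C(8, 7) = 7 * 8 = 56

56


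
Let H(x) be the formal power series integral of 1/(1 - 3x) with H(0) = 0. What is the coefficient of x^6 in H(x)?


1/(1 - 3x) = sum_{k>=0} 3^k x^k. Integrating termwise with H(0) = 0:
H(x) = sum_{k>=0} 3^k x^(k+1) / (k+1) = sum_{m>=1} 3^(m-1) x^m / m.
For m = 6: 3^5/6 = 243/6 = 81/2.

81/2


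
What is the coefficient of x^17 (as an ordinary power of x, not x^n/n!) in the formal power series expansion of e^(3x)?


The exponential series is e^y = sum_{k>=0} y^k / k!. Substituting y = 3x gives
e^(3x) = sum_{k>=0} 3^k x^k / k!.
So the coefficient of x^n is a^n/n! with a = 3, n = 17:
3^17 / 17! = 129140163/355687428096000 = 177147/487911424000

177147/487911424000


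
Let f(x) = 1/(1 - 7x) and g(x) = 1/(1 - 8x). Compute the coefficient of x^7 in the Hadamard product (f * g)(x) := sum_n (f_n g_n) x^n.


f has coefficients f_k = 7^k and g has coefficients g_k = 8^k, so the Hadamard product has coefficient (f*g)_k = 7^k * 8^k = 56^k.
For k = 7: 56^7 = 1727094849536.

1727094849536


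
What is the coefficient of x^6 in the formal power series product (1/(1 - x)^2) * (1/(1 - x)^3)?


Combine the factors: (1/(1 - x)^2) * (1/(1 - x)^3) = 1/(1 - x)^5.
Then use 1/(1 - x)^r = sum_{k>=0} C(k + r - 1, r - 1) x^k with r = 5 and k = 6:
C(10, 4) = 210.

210


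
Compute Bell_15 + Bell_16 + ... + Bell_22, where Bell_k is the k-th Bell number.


Recall Bell_k counts set partitions of a k-set (with Bell_0 = 1 by convention).
Bell_15 through Bell_22: 1382958545, 10480142147, 82864869804, 682076806159, 5832742205057, 51724158235372, 474869816156751, 4506715738447323
Sum = 1382958545 + 10480142147 + 82864869804 + 682076806159 + 5832742205057 + 51724158235372 + 474869816156751 + 4506715738447323 = 5039919259821158.

5039919259821158


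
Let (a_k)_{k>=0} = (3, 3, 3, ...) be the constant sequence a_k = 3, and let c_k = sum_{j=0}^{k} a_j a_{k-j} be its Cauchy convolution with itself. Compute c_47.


Since a_j = 3 for all j >= 0, the convolution sum becomes
c_k = sum_{j=0}^{k} 3 * 3 = 9 * (k + 1).
Equivalently, the generating function of (a_k) is 3/(1 - x) and its square is 9/(1 - x)^2 = sum_{k>=0} 9(k + 1) x^k.
For k = 47: 9 * 48 = 432.

432


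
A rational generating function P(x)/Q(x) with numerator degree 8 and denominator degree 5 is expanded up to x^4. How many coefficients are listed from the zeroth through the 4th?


Expanding up to x^4 gives the coefficients for x^0, x^1, ..., x^4.
That is 4 + 1 = 5 coefficients in total.

5


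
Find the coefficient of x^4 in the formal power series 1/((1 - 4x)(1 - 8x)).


By partial fractions or Cauchy convolution:
The coefficient equals sum_{k=0}^{4} 4^k * 8^(4-k).
= 7936

7936


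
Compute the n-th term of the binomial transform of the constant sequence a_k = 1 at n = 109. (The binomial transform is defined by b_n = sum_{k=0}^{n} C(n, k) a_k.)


With a_k = 1 for all k, b_n = sum_{k=0}^{n} C(n, k) = 2^n by the binomial theorem.
For n = 109: 2^109 = 649037107316853453566312041152512.

649037107316853453566312041152512


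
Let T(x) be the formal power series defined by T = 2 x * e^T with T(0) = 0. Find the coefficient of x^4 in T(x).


Apply the Lagrange inversion formula: if T = 2 x * phi(T) with phi(t) = e^t, then
[x^n] T = 2^n * (1/n) [t^(n-1)] phi(t)^n = 2^n * (1/n) [t^(n-1)] e^(n t) = 2^n * (1/n) * n^(n-1) / (n-1)! = 2^n * n^(n-1) / n!.
When c = 1 this is the Cayley count of rooted labeled trees on n vertices, divided by n!.
For n = 4: 2^4 * 4^3 / 4! = 16 * 64/24 = 128/3.

128/3


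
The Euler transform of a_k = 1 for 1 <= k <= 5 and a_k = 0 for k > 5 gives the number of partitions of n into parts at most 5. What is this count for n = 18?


Partitions of 18 into parts at most 5:
Using generating function (1-x)^(-1)(1-x^2)^(-1)...(1-x^5)^(-1),
the coefficient of x^18 = 141

141


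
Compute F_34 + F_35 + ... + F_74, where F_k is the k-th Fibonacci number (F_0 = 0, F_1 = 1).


Use the identity sum_{k=0}^{N} F_k = F_{N+2} - 1 (which follows from F_{k+2} - F_{k+1} = F_k). Then
sum_{k=34}^{74} F_k = (F_{76} - 1) - (F_{35} - 1) = F_{76} - F_{35}.
Computing: F_{76} = 3416454622906707, F_{35} = 9227465, so
Sum = 3416454622906707 - 9227465 = 3416454613679242.

3416454613679242


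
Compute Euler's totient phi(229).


phi(n) counts integers in [1, n] coprime to n. Using the multiplicative formula phi(n) = n * prod_{p | n} (1 - 1/p):
229 = 229, so
phi(229) = 229 * (1 - 1/229) = 228.

228


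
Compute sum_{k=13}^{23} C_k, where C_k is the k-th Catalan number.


C_13 through C_23: 742900, 2674440, 9694845, 35357670, 129644790, 477638700, 1767263190, 6564120420, 24466267020, 91482563640, 343059613650
Sum = 742900 + 2674440 + 9694845 + 35357670 + 129644790 + 477638700 + 1767263190 + 6564120420 + 24466267020 + 91482563640 + 343059613650
= 467995581265

467995581265


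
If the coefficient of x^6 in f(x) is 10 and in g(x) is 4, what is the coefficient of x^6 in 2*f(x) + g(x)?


Scalar multiplication scales coefficients: 2 * 10 = 20.
Then add the g coefficient: 20 + 4
= 24

24


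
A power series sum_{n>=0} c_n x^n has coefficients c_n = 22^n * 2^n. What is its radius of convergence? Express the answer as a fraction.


By the root test (Cauchy-Hadamard), the radius is R = 1 / limsup_n |c_n|^(1/n).
Here |c_n|^(1/n) = (22^n * 2^n)^(1/n) = 22 * 2 = 44 for all n.
So R = 1/44 = 1/44.

1/44


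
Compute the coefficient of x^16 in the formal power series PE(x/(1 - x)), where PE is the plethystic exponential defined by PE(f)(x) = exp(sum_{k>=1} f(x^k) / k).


For f(x) = x/(1 - x) we have
sum_{k>=1} f(x^k) / k = sum_{k>=1} (1/k) * x^k / (1 - x^k) = sum_{k, m >= 1} x^(k m) / k,
which after exponentiating simplifies to
PE(x/(1 - x)) = prod_{k>=1} 1 / (1 - x^k).
This is the generating function for the partition function p(n), so the coefficient of x^16 is p(16).
Computing p(16) by dynamic programming over parts 1, 2, ..., 16: p(16) = 231.

231


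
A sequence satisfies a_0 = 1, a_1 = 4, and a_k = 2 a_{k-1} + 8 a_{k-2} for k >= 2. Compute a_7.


The characteristic equation is t^2 - 2 t - 8 = 0, with roots r_1 = 4 and r_2 = -2 (so c_1 = r_1 + r_2, c_2 = -r_1 r_2 as required).
One can use the closed form a_n = A r_1^n + B r_2^n, but direct iteration is more reliable:
a_0 = 1, a_1 = 4, a_2 = 16, a_3 = 64, a_4 = 256, a_5 = 1024, a_6 = 4096, a_7 = 16384.
So a_7 = 16384.

16384


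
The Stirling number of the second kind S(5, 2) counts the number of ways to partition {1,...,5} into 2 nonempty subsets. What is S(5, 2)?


Using the explicit formula S(n,k) = (1/k!) sum_{j=0}^{k} (-1)^(k-j) C(k,j) j^n:
S(5, 2) = 15
Equivalently, S(n,k) is n! times the coefficient of x^n in the EGF (e^x - 1)^k / k!.

15


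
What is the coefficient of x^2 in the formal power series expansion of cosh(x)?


The Maclaurin series is cosh(t) = sum_{m>=0} t^(2m) / (2m)!, so substituting t = x, only even powers of x are nonzero, with coefficient of x^(2m) equal to 1 / (2m)!.
For x^2 the coefficient is 1/2! = 1/2 = 1/2.

1/2


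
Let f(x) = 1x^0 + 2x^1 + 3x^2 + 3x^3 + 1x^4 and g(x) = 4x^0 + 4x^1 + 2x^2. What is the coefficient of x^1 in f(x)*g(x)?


Cauchy product at x^1:
1*4 + 2*4
= 12

12


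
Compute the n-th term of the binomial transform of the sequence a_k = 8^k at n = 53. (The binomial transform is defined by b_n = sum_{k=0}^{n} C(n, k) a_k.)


With a_k = 8^k, b_n = sum_{k=0}^{n} C(n, k) 8^k = (1 + 8)^n by the binomial theorem.
For n = 53: (1 + 8)^53 = 9^53 = 375710212613636260325580163599137907799836383538729.

375710212613636260325580163599137907799836383538729


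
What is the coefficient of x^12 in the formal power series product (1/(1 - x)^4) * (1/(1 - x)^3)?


Combine the factors: (1/(1 - x)^4) * (1/(1 - x)^3) = 1/(1 - x)^7.
Then use 1/(1 - x)^r = sum_{k>=0} C(k + r - 1, r - 1) x^k with r = 7 and k = 12:
C(18, 6) = 18564.

18564


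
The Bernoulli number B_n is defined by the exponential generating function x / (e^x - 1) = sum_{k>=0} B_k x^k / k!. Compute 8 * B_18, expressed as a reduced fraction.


Bernoulli numbers can also be computed recursively via B_0 = 1 and sum_{j=0}^{m} C(m+1, j) B_j = 0 for m >= 1. Odd-index Bernoulli numbers vanish for k >= 3.
Computing B_18 = 43867/798, so 8 * B_18 = 8 * 43867/798 = 175468/399.

175468/399


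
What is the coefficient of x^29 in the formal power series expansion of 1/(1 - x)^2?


The negative binomial / multiset identity is
1/(1 - x)^r = sum_{k>=0} C(k + r - 1, r - 1) x^k.
Here r = 2 and k = 29, so the coefficient is
C(29 + 1, 1) = C(30, 1)
= 30

30


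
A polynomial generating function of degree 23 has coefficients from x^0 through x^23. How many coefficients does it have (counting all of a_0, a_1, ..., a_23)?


A polynomial of degree 23 takes the form a_0 + a_1 x + ... + a_23 x^23.
The number of coefficients is 23 + 1 = 24.

24


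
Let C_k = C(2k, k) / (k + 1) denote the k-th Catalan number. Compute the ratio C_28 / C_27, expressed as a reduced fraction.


Using C_k = (2k)! / (k! (k+1)!), the ratio C_{k+1}/C_k simplifies to
C_{k+1}/C_k = [(2k+2)! / ((k+1)! (k+2)!)] * [k! (k+1)! / (2k)!]
 = (2k+2)(2k+1) / ((k+1)(k+2)) = 2(2k+1) / (k+2).
For k = 27: 2(2*27 + 1) / (27 + 2) = 110/29 = 110/29.

110/29


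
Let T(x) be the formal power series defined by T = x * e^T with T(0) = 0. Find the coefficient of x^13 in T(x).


Apply the Lagrange inversion formula: if T = x * phi(T) with phi(t) = e^t, then
[x^n] T = (1/n) [t^(n-1)] phi(t)^n = (1/n) [t^(n-1)] e^(n t) = (1/n) * n^(n-1) / (n-1)! = n^(n-1) / n!.
When c = 1 this is the Cayley count of rooted labeled trees on n vertices, divided by n!.
For n = 13: 13^12 / 13! = 23298085122481/6227020800 = 1792160394037/479001600.

1792160394037/479001600


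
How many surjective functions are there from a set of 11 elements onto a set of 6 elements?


By inclusion-exclusion on which target elements are missed, the number of surjections from an n-set onto a k-set is
surj(n, k) = sum_{j=0}^{k} (-1)^j C(k, j) (k - j)^n.
Equivalently surj(n, k) = k! * S(n, k), where S(n, k) is the Stirling number of the second kind.
For n = 11, k = 6:
S(11, 6) = 179487, so
surj = 6! * 179487 = 720 * 179487 = 129230640.

129230640


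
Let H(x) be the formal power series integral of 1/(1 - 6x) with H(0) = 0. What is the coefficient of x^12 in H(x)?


1/(1 - 6x) = sum_{k>=0} 6^k x^k. Integrating termwise with H(0) = 0:
H(x) = sum_{k>=0} 6^k x^(k+1) / (k+1) = sum_{m>=1} 6^(m-1) x^m / m.
For m = 12: 6^11/12 = 362797056/12 = 30233088.

30233088


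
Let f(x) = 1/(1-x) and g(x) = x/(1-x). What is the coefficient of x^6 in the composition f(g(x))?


First simplify the composition: f(g(x)) = 1/(1 - x/(1-x)) = (1-x)/((1-x) - x) = (1-x)/(1-2x).
Now extract the coefficient. Write (1-x)/(1-2x) = 1/(1-2x) - x/(1-2x).
The coefficient of x^n in 1/(1-2x) is 2^n, and in x/(1-2x) is 2^(n-1) (for n >= 1).
So the coefficient of x^6 is 2^6 - 2^5 = 64 - 32 = 32.

32


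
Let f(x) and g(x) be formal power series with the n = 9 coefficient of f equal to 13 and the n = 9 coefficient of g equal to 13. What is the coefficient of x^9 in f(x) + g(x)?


Addition of formal power series is termwise.
The coefficient of x^9 in f + g = 13 + 13
= 26

26


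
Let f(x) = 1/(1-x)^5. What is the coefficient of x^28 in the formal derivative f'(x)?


Differentiate: d/dx [ 1/(1-x)^r ] = r / (1-x)^(r+1).
Here r = 5, so f'(x) = 5 / (1-x)^6.
The expansion of 1/(1-x)^(r+1) has coefficient of x^n equal to C(n+r, r).
So the coefficient of x^28 in f'(x) is
5 * C(33, 5) = 5 * 237336 = 1186680

1186680


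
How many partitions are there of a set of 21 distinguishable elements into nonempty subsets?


Bell_21 can be computed from the Bell triangle or from Dobinski's identity Bell_n = (1/e) * sum_{k>=0} k^n / k!.
Computing Bell_21 = 474869816156751.

474869816156751


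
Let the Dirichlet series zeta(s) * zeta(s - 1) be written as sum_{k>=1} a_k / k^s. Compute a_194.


Convolution gives a_k = sum_{d | k} d * 1 = sum_{d | k} d = sigma(k), the sum of positive divisors of k.
For k = 194, the divisors are 1, 2, 97, 194, so
sigma(194) = 1 + 2 + 97 + 194 = 294.

294


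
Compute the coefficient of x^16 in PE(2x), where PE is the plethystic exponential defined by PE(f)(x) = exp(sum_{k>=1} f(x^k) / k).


With f(x) = 2x, the exponent is sum_{k>=1} 2 x^k / k = 2 * (-ln(1 - x)). Exponentiating:
PE(2x) = exp(-2 ln(1 - x)) = 1/(1 - x)^2.
By the negative binomial expansion, [x^n] 1/(1 - x)^2 = C(n + 1, 1).
For n = 16: C(17, 1) = 17.

17


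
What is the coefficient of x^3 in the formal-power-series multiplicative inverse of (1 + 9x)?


The inverse is 1/(1 + 9x). Apply the geometric identity 1/(1 - y) = sum_{k>=0} y^k with y = -9x:
1/(1 + 9x) = sum_{k>=0} (-9)^k x^k.
So the coefficient of x^3 is (-9)^3 = -729.

-729


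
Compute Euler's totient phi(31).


phi(n) counts integers in [1, n] coprime to n. Using the multiplicative formula phi(n) = n * prod_{p | n} (1 - 1/p):
31 = 31, so
phi(31) = 31 * (1 - 1/31) = 30.

30


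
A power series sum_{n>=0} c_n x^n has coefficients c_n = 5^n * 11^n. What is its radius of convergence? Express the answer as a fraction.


By the root test (Cauchy-Hadamard), the radius is R = 1 / limsup_n |c_n|^(1/n).
Here |c_n|^(1/n) = (5^n * 11^n)^(1/n) = 5 * 11 = 55 for all n.
So R = 1/55 = 1/55.

1/55


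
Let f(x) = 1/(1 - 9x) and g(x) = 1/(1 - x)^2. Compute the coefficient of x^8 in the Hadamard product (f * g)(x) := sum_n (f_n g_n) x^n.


f has coefficients f_k = 9^k. For g = 1/(1 - x)^2 the coefficient is g_k = C(k + 1, 1) = k + 1. The Hadamard coefficient is (f * g)_k = 9^k * (k + 1).
For k = 8: 9^8 * 9 = 43046721 * 9 = 387420489.

387420489


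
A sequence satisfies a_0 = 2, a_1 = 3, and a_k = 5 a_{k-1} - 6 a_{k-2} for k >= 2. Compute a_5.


The characteristic equation is t^2 - 5 t + 6 = 0, with roots r_1 = 3 and r_2 = 2 (so c_1 = r_1 + r_2, c_2 = -r_1 r_2 as required).
One can use the closed form a_n = A r_1^n + B r_2^n, but direct iteration is more reliable:
a_0 = 2, a_1 = 3, a_2 = 3, a_3 = -3, a_4 = -33, a_5 = -147.
So a_5 = -147.

-147


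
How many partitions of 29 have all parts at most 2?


Using the generating function (1-x)^(-1)(1-x^2)^(-1),
the coefficient of x^29 counts these restricted partitions.
Result = 15

15


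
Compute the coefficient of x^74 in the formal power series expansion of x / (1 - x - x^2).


Let f(x) = sum_{k>=0} a_k x^k. Multiplying f(x) * (1 - x - x^2) = x and matching coefficients gives a_0 = 0, a_1 = 1, and a_k = a_{k-1} + a_{k-2} for k >= 2. These are the Fibonacci numbers F_k.
Iterating from F_0 = 0, F_1 = 1:
F_0=0, F_1=1, F_2=1, F_3=2, F_4=3, F_5=5, F_6=8, F_7=13, F_8=21, F_9=34, ...
F_74 = 1304969544928657.

1304969544928657


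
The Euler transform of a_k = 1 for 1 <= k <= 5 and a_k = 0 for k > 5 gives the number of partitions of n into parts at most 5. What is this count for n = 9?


Partitions of 9 into parts at most 5:
Using generating function (1-x)^(-1)(1-x^2)^(-1)...(1-x^5)^(-1),
the coefficient of x^9 = 23

23


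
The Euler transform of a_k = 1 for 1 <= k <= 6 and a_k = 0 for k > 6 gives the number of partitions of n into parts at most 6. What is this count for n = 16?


Partitions of 16 into parts at most 6:
Using generating function (1-x)^(-1)(1-x^2)^(-1)...(1-x^6)^(-1),
the coefficient of x^16 = 136

136


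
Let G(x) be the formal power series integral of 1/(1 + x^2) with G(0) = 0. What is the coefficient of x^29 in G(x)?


1/(1 + x^2) = sum_{j>=0} (-1)^j x^(2j). Integrating termwise with G(0) = 0:
G(x) = sum_{j>=0} (-1)^j x^(2j+1) / (2j+1) = arctan(x).
Only odd powers are nonzero. For x^29 write 29 = 2*14 + 1, giving
(-1)^14 / 29 = 1/29 = 1/29.

1/29


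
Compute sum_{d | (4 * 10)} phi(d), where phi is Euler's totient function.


First, 4 * 10 = 40. One classical identity is sum_{d | n} phi(d) = n (each k in [1, n] has a unique gcd with n, and among the k's with gcd(k, n) = n/d there are phi(d) of them). So the sum equals 40. We also verify directly:
Divisors of 40: 1, 2, 4, 5, 8, 10, 20, 40.
phi values: 1, 1, 2, 4, 4, 4, 8, 16.
Sum = 40.

40


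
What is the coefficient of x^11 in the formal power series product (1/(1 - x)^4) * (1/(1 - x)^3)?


Combine the factors: (1/(1 - x)^4) * (1/(1 - x)^3) = 1/(1 - x)^7.
Then use 1/(1 - x)^r = sum_{k>=0} C(k + r - 1, r - 1) x^k with r = 7 and k = 11:
C(17, 6) = 12376.

12376


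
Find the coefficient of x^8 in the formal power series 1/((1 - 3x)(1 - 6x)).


By partial fractions or Cauchy convolution:
The coefficient equals sum_{k=0}^{8} 3^k * 6^(8-k).
= 3352671

3352671


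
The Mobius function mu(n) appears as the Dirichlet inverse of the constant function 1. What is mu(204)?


204 has a squared prime factor, so mu(204) = 0.
Factorization reveals a repeated prime.

0


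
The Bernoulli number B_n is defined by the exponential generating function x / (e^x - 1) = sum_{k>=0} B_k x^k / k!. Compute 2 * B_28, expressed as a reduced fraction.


Bernoulli numbers can also be computed recursively via B_0 = 1 and sum_{j=0}^{m} C(m+1, j) B_j = 0 for m >= 1. Odd-index Bernoulli numbers vanish for k >= 3.
Computing B_28 = -23749461029/870, so 2 * B_28 = 2 * -23749461029/870 = -23749461029/435.

-23749461029/435


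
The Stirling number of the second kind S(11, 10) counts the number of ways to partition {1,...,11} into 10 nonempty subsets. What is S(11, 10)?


Using the explicit formula S(n,k) = (1/k!) sum_{j=0}^{k} (-1)^(k-j) C(k,j) j^n:
S(11, 10) = 55
Equivalently, S(n,k) is n! times the coefficient of x^n in the EGF (e^x - 1)^k / k!.

55


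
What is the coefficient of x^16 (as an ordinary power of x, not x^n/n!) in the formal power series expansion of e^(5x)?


The exponential series is e^y = sum_{k>=0} y^k / k!. Substituting y = 5x gives
e^(5x) = sum_{k>=0} 5^k x^k / k!.
So the coefficient of x^n is a^n/n! with a = 5, n = 16:
5^16 / 16! = 152587890625/20922789888000 = 1220703125/167382319104

1220703125/167382319104


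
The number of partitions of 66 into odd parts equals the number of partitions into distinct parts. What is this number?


Computing partitions of 66 into odd parts (1, 3, 5, ...):
Using the generating function prod_{k>=0} 1/(1-x^(2k+1)),
the count is 20132

20132


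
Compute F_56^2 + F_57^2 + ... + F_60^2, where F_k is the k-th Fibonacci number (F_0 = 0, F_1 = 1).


There is a standard identity sum_{k=0}^{N} F_k^2 = F_N * F_{N+1} (proved inductively from the telescoping relation F_k^2 = F_k F_{k+1} - F_{k-1} F_k). Then
sum_{k=56}^{60} F_k^2 = F_60 F_61 - F_55 F_56.
Computing: F_60 = 1548008755920, F_61 = 2504730781961, F_55 = 139583862445, F_56 = 225851433717.
Sum = 1548008755920 * 2504730781961 - 139583862445 * 225851433717 = 3845819966241016624901055.

3845819966241016624901055


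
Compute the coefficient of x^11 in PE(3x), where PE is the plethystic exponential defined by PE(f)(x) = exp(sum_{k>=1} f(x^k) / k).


With f(x) = 3x, the exponent is sum_{k>=1} 3 x^k / k = 3 * (-ln(1 - x)). Exponentiating:
PE(3x) = exp(-3 ln(1 - x)) = 1/(1 - x)^3.
By the negative binomial expansion, [x^n] 1/(1 - x)^3 = C(n + 2, 2).
For n = 11: C(13, 2) = 78.

78


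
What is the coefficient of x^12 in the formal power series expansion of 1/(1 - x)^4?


The negative binomial / multiset identity is
1/(1 - x)^r = sum_{k>=0} C(k + r - 1, r - 1) x^k.
Here r = 4 and k = 12, so the coefficient is
C(12 + 3, 3) = C(15, 3)
= 455

455


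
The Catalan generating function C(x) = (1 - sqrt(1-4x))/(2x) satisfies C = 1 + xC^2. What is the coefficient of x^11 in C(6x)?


Substituting x -> 6x scales the n-th coefficient by 6^n, so [x^11] C(6x) = 6^11 * C_11.
C_11 = C(2*11, 11)/(12) = 705432/12 = 58786.
So 6^11 * 58786 = 362797056 * 58786 = 21327387734016.

21327387734016


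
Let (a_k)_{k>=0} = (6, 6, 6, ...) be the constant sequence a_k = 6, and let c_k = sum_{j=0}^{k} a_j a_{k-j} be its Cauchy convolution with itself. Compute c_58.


Since a_j = 6 for all j >= 0, the convolution sum becomes
c_k = sum_{j=0}^{k} 6 * 6 = 36 * (k + 1).
Equivalently, the generating function of (a_k) is 6/(1 - x) and its square is 36/(1 - x)^2 = sum_{k>=0} 36(k + 1) x^k.
For k = 58: 36 * 59 = 2124.

2124


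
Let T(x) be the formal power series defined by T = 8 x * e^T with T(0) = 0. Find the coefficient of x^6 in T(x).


Apply the Lagrange inversion formula: if T = 8 x * phi(T) with phi(t) = e^t, then
[x^n] T = 8^n * (1/n) [t^(n-1)] phi(t)^n = 8^n * (1/n) [t^(n-1)] e^(n t) = 8^n * (1/n) * n^(n-1) / (n-1)! = 8^n * n^(n-1) / n!.
When c = 1 this is the Cayley count of rooted labeled trees on n vertices, divided by n!.
For n = 6: 8^6 * 6^5 / 6! = 262144 * 7776/720 = 14155776/5.

14155776/5


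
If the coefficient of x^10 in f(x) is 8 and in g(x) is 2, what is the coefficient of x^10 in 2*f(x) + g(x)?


Scalar multiplication scales coefficients: 2 * 8 = 16.
Then add the g coefficient: 16 + 2
= 18

18


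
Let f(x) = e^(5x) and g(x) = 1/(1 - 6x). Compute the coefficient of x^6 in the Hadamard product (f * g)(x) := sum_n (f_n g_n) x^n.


Expanding: f_k = 5^k/k! (from e^(5x)) and g_k = 6^k (from 1/(1 - 6x)). So the Hadamard coefficient (f * g)_k = 5^k 6^k / k! = (30)^k / k!.
For k = 6: 30^6/6! = 729000000/720 = 1012500.

1012500


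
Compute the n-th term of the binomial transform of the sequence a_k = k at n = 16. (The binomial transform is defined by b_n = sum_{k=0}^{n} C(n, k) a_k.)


With a_k = k, b_n = sum_{k=0}^{n} C(n, k) k. Using k * C(n, k) = n * C(n-1, k-1) gives b_n = n * sum_{k>=1} C(n-1, k-1) = n * 2^(n-1).
For n = 16: 16 * 2^15 = 16 * 32768 = 524288.

524288


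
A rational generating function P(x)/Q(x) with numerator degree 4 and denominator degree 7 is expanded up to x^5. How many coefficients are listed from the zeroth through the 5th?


Expanding up to x^5 gives the coefficients for x^0, x^1, ..., x^5.
That is 5 + 1 = 6 coefficients in total.

6


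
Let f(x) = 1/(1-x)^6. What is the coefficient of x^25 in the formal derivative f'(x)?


Differentiate: d/dx [ 1/(1-x)^r ] = r / (1-x)^(r+1).
Here r = 6, so f'(x) = 6 / (1-x)^7.
The expansion of 1/(1-x)^(r+1) has coefficient of x^n equal to C(n+r, r).
So the coefficient of x^25 in f'(x) is
6 * C(31, 6) = 6 * 736281 = 4417686

4417686


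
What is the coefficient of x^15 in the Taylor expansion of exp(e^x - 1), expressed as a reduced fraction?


exp(e^x - 1) = sum_{k>=0} Bell_k x^k / k!, where Bell_k is the k-th Bell number.
So the coefficient of x^15 is Bell_15 / 15!.
Computing: Bell_15 = 1382958545 and 15! = 1307674368000, giving
1382958545/1307674368000 = 276591709/261534873600.

276591709/261534873600


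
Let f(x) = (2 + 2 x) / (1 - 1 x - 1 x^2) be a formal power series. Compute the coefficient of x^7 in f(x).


Write f(x) = sum_{k>=0} a_k x^k. Multiplying both sides by 1 - 1 x - 1 x^2 gives
(1 - 1 x - 1 x^2) sum_{k>=0} a_k x^k = 2 + 2 x.
Matching coefficients:
 x^0: a_0 = 2
 x^1: a_1 - 1 a_0 = 2  =>  a_1 = 1*2 + 2 = 4
 x^k (k >= 2): a_k = 1 a_{k-1} + 1 a_{k-2}.
Iterating: a_2 = 6, a_3 = 10, a_4 = 16, a_5 = 26, a_6 = 42, a_7 = 68.
So the coefficient of x^7 is 68.

68


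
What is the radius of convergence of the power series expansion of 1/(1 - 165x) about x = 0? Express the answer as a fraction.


Expanding 1/(1 - 165x) = sum_{k>=0} 165^k x^k, the series converges when |165x| < 1, i.e., |x| < 1/165.
So the radius of convergence is 1/165 = 1/165.

1/165


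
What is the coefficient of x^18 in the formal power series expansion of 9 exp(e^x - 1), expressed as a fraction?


exp(e^x - 1) is the exponential generating function for the Bell numbers Bell_k: exp(e^x - 1) = sum_{k>=0} Bell_k x^k / k!.
So the coefficient of x^18 in 9 exp(e^x - 1) is 9 Bell_18 / 18!.
Computing: Bell_18 = 682076806159 and 18! = 6402373705728000, giving
9 * 682076806159/6402373705728000 = 97439543737/101624979456000.

97439543737/101624979456000


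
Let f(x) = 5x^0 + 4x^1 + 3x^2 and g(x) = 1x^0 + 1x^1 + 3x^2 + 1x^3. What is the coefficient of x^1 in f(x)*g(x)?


Cauchy product at x^1:
5*1 + 4*1
= 9

9


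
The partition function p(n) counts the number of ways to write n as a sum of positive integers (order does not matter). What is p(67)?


Using the generating function prod_{k>=1} 1/(1-x^k), we compute p(67).
By dynamic programming over parts 1 through 67:
p(67) = 2679689

2679689


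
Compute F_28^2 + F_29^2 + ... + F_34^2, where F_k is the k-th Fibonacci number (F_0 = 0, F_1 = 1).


There is a standard identity sum_{k=0}^{N} F_k^2 = F_N * F_{N+1} (proved inductively from the telescoping relation F_k^2 = F_k F_{k+1} - F_{k-1} F_k). Then
sum_{k=28}^{34} F_k^2 = F_34 F_35 - F_27 F_28.
Computing: F_34 = 5702887, F_35 = 9227465, F_27 = 196418, F_28 = 317811.
Sum = 5702887 * 9227465 - 196418 * 317811 = 52560766390457.

52560766390457


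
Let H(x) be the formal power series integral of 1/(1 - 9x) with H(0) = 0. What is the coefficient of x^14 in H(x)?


1/(1 - 9x) = sum_{k>=0} 9^k x^k. Integrating termwise with H(0) = 0:
H(x) = sum_{k>=0} 9^k x^(k+1) / (k+1) = sum_{m>=1} 9^(m-1) x^m / m.
For m = 14: 9^13/14 = 2541865828329/14 = 2541865828329/14.

2541865828329/14


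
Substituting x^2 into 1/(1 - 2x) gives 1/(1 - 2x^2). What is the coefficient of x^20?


The coefficient of x^(2m) in 1/(1 - 2x^2) is 2^m.
With n = 20 = 2*10, the coefficient is 2^10 = 1024.

1024


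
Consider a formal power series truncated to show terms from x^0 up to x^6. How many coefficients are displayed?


From x^0 to x^6 inclusive, the count is 6 - 0 + 1 = 7.

7


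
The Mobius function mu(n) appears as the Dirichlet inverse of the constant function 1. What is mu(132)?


132 has a squared prime factor, so mu(132) = 0.
Factorization reveals a repeated prime.

0


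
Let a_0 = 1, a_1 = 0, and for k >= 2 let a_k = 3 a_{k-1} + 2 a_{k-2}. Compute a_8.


Iterating the recurrence forward:
a_0 = 1
a_1 = 0
a_2 = 3*0 + 2*1 = 2
a_3 = 3*2 + 2*0 = 6
a_4 = 3*6 + 2*2 = 22
a_5 = 3*22 + 2*6 = 78
a_6 = 3*78 + 2*22 = 278
a_7 = 3*278 + 2*78 = 990
a_8 = 3*990 + 2*278 = 3526
So a_8 = 3526.

3526


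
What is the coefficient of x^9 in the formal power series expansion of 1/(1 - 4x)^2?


The general identity 1/(1 - c x)^r = sum_{k>=0} c^k C(k + r - 1, r - 1) x^k follows by substituting y = c x into 1/(1 - y)^r = sum_{k>=0} C(k + r - 1, r - 1) y^k.
For c = 4, r = 2, k = 9:
4^9 * C(10, 1) = 262144 * 10 = 2621440.

2621440


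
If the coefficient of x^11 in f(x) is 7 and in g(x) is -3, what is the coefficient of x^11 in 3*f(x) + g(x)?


Scalar multiplication scales coefficients: 3 * 7 = 21.
Then add the g coefficient: 21 + -3
= 18

18


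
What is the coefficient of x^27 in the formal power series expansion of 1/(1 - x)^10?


The negative binomial / multiset identity is
1/(1 - x)^r = sum_{k>=0} C(k + r - 1, r - 1) x^k.
Here r = 10 and k = 27, so the coefficient is
C(27 + 9, 9) = C(36, 9)
= 94143280

94143280


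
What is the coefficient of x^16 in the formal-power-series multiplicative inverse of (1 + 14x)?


The inverse is 1/(1 + 14x). Apply the geometric identity 1/(1 - y) = sum_{k>=0} y^k with y = -14x:
1/(1 + 14x) = sum_{k>=0} (-14)^k x^k.
So the coefficient of x^16 is (-14)^16 = 2177953337809371136.

2177953337809371136


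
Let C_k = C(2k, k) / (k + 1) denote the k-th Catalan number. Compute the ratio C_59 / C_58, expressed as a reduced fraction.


Using C_k = (2k)! / (k! (k+1)!), the ratio C_{k+1}/C_k simplifies to
C_{k+1}/C_k = [(2k+2)! / ((k+1)! (k+2)!)] * [k! (k+1)! / (2k)!]
 = (2k+2)(2k+1) / ((k+1)(k+2)) = 2(2k+1) / (k+2).
For k = 58: 2(2*58 + 1) / (58 + 2) = 234/60 = 39/10.

39/10


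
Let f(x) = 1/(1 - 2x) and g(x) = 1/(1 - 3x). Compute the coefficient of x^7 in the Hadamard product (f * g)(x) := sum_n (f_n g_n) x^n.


f has coefficients f_k = 2^k and g has coefficients g_k = 3^k, so the Hadamard product has coefficient (f*g)_k = 2^k * 3^k = 6^k.
For k = 7: 6^7 = 279936.

279936


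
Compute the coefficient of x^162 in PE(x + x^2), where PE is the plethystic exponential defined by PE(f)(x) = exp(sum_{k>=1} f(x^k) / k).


With f(x) = x + x^2, the exponent is sum_{k>=1} (x^k + x^(2k)) / k = -ln(1 - x) - ln(1 - x^2). Exponentiating:
PE(x + x^2) = 1 / ((1 - x)(1 - x^2)).
This is the generating function for partitions of n into parts of size 1 or 2. The number of 2's can be any j in 0..81, and the rest are 1's, so
[x^162] = floor(162/2) + 1 = 82.

82


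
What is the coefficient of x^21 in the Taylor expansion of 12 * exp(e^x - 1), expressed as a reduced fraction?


exp(e^x - 1) = sum_{k>=0} Bell_k x^k / k!, where Bell_k is the k-th Bell number.
So the coefficient of x^21 is 12 * Bell_21 / 21!.
Computing: Bell_21 = 474869816156751 and 21! = 51090942171709440000, giving
12 * 474869816156751/51090942171709440000 = 158289938718917/1419192838103040000.

158289938718917/1419192838103040000


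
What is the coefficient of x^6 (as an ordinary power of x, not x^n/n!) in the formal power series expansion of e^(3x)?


The exponential series is e^y = sum_{k>=0} y^k / k!. Substituting y = 3x gives
e^(3x) = sum_{k>=0} 3^k x^k / k!.
So the coefficient of x^n is a^n/n! with a = 3, n = 6:
3^6 / 6! = 729/720 = 81/80

81/80


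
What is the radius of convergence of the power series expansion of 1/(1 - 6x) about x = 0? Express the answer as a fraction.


Expanding 1/(1 - 6x) = sum_{k>=0} 6^k x^k, the series converges when |6x| < 1, i.e., |x| < 1/6.
So the radius of convergence is 1/6 = 1/6.

1/6


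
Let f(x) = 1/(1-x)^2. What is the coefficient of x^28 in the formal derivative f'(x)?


Differentiate: d/dx [ 1/(1-x)^r ] = r / (1-x)^(r+1).
Here r = 2, so f'(x) = 2 / (1-x)^3.
The expansion of 1/(1-x)^(r+1) has coefficient of x^n equal to C(n+r, r).
So the coefficient of x^28 in f'(x) is
2 * C(30, 2) = 2 * 435 = 870

870


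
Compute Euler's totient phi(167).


phi(n) counts integers in [1, n] coprime to n. Using the multiplicative formula phi(n) = n * prod_{p | n} (1 - 1/p):
167 = 167, so
phi(167) = 167 * (1 - 1/167) = 166.

166


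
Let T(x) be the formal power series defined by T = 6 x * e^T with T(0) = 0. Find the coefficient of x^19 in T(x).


Apply the Lagrange inversion formula: if T = 6 x * phi(T) with phi(t) = e^t, then
[x^n] T = 6^n * (1/n) [t^(n-1)] phi(t)^n = 6^n * (1/n) [t^(n-1)] e^(n t) = 6^n * (1/n) * n^(n-1) / (n-1)! = 6^n * n^(n-1) / n!.
When c = 1 this is the Cayley count of rooted labeled trees on n vertices, divided by n!.
For n = 19: 6^19 * 19^18 / 19! = 609359740010496 * 104127350297911241532841/121645100408832000 = 7766672725568034822660288264/14889875.

7766672725568034822660288264/14889875


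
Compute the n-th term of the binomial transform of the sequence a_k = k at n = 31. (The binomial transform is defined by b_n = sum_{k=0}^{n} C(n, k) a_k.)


With a_k = k, b_n = sum_{k=0}^{n} C(n, k) k. Using k * C(n, k) = n * C(n-1, k-1) gives b_n = n * sum_{k>=1} C(n-1, k-1) = n * 2^(n-1).
For n = 31: 31 * 2^30 = 31 * 1073741824 = 33285996544.

33285996544


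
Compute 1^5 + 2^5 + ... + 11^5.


This power sum has a closed form given by Faulhaber's formula
sum_{k=1}^{m} k^p = (1 / (p + 1)) * sum_{j=0}^{p} C(p + 1, j) B_j m^(p + 1 - j),
but for small m direct computation is fastest:
1 + 32 + 243 + 1024 + 3125 + 7776 + 16807 + 32768 + 59049 + 100000 + 161051 = 381876.

381876


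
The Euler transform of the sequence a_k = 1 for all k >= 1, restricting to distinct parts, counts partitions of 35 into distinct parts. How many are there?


Partitions of 35 into distinct parts can be computed via generating function.
Product (1+x)(1+x^2)(1+x^3)...
The coefficient of x^35 = 585

585


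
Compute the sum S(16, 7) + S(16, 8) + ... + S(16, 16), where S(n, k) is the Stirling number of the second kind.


By definition, S(n, k) counts partitions of an n-set into exactly k nonempty blocks.
Computing row n = 16 for k = 7..16:
S(16, k): 3281882604, 2141764053, 820784250, 193754990, 28936908, 2757118, 165620, 6020, 120, 1
Sum = 6470051684.

6470051684


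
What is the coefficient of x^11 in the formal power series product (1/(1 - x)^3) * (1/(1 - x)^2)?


Combine the factors: (1/(1 - x)^3) * (1/(1 - x)^2) = 1/(1 - x)^5.
Then use 1/(1 - x)^r = sum_{k>=0} C(k + r - 1, r - 1) x^k with r = 5 and k = 11:
C(15, 4) = 1365.

1365


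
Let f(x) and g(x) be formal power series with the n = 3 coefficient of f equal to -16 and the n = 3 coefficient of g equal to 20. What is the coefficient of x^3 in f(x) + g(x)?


Addition of formal power series is termwise.
The coefficient of x^3 in f + g = -16 + 20
= 4

4


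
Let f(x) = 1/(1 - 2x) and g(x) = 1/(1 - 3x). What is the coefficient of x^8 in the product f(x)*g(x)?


The coefficient of x^n in f*g is the Cauchy product: sum_{k=0}^{n} a^k * b^(n-k).
With a=2, b=3, n=8:
sum_{k=0}^{8} 2^k * 3^(8-k)
= 19171

19171


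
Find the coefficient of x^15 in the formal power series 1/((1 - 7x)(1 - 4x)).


By partial fractions or Cauchy convolution:
The coefficient equals sum_{k=0}^{15} 7^k * 4^(15-k).
= 11076211867435

11076211867435


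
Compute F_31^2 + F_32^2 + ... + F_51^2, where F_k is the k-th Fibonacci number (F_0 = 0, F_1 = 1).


There is a standard identity sum_{k=0}^{N} F_k^2 = F_N * F_{N+1} (proved inductively from the telescoping relation F_k^2 = F_k F_{k+1} - F_{k-1} F_k). Then
sum_{k=31}^{51} F_k^2 = F_51 F_52 - F_30 F_31.
Computing: F_51 = 20365011074, F_52 = 32951280099, F_30 = 832040, F_31 = 1346269.
Sum = 20365011074 * 32951280099 - 832040 * 1346269 = 671053182998461157566.

671053182998461157566


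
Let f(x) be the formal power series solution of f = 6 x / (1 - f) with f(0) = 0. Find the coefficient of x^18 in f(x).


Apply Lagrange inversion: f = 6 x * phi(f) with phi(t) = 1/(1 - t), so
[x^n] f = 6^n * (1/n) [t^(n-1)] phi(t)^n = 6^n * (1/n) [t^(n-1)] (1 - t)^(-n) = 6^n * (1/n) C(2n - 2, n - 1) = 6^n * C_{n-1}.
For n = 18: C_17 = C(34, 17) / 18 = 2333606220/18 = 129644790.
With the 6^18 = 101559956668416 factor, the coefficient is 101559956668416 * 129644790 = 13166719254685891952640.

13166719254685891952640


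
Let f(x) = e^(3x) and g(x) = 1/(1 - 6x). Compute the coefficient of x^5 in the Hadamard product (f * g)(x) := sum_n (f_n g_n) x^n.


Expanding: f_k = 3^k/k! (from e^(3x)) and g_k = 6^k (from 1/(1 - 6x)). So the Hadamard coefficient (f * g)_k = 3^k 6^k / k! = (18)^k / k!.
For k = 5: 18^5/5! = 1889568/120 = 78732/5.

78732/5


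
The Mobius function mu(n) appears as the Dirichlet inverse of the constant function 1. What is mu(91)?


91 = 7 * 13 (all distinct primes).
mu(91) = (-1)^2 = 1

1


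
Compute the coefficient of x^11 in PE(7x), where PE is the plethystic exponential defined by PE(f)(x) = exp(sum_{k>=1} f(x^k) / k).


With f(x) = 7x, the exponent is sum_{k>=1} 7 x^k / k = 7 * (-ln(1 - x)). Exponentiating:
PE(7x) = exp(-7 ln(1 - x)) = 1/(1 - x)^7.
By the negative binomial expansion, [x^n] 1/(1 - x)^7 = C(n + 6, 6).
For n = 11: C(17, 6) = 12376.

12376


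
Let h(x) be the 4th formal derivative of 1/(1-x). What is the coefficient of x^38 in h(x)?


Differentiating 4 times: d^4/dx^4 [1/(1-x)] = 4!/(1-x)^5.
The expansion 1/(1-x)^5 = sum_{k>=0} C(k+4, 4) x^k, so the coefficient of x^n in 4!/(1-x)^5 is 4! * C(n+4, 4).
For n = 38: 24 * C(42, 4) = 24 * 111930 = 2686320

2686320


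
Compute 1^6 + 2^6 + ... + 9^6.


This power sum has a closed form given by Faulhaber's formula
sum_{k=1}^{m} k^p = (1 / (p + 1)) * sum_{j=0}^{p} C(p + 1, j) B_j m^(p + 1 - j),
but for small m direct computation is fastest:
1 + 64 + 729 + 4096 + 15625 + 46656 + 117649 + 262144 + 531441 = 978405.

978405


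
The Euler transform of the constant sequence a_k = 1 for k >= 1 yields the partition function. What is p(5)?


The Euler transform converts the sequence a_k = 1 into the number of integer partitions.
Using the recurrence or dynamic programming:
p(5) = 7

7


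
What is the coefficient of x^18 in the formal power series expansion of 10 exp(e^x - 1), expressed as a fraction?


exp(e^x - 1) is the exponential generating function for the Bell numbers Bell_k: exp(e^x - 1) = sum_{k>=0} Bell_k x^k / k!.
So the coefficient of x^18 in 10 exp(e^x - 1) is 10 Bell_18 / 18!.
Computing: Bell_18 = 682076806159 and 18! = 6402373705728000, giving
10 * 682076806159/6402373705728000 = 97439543737/91462481510400.

97439543737/91462481510400


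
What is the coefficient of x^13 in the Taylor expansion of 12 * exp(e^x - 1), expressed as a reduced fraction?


exp(e^x - 1) = sum_{k>=0} Bell_k x^k / k!, where Bell_k is the k-th Bell number.
So the coefficient of x^13 is 12 * Bell_13 / 13!.
Computing: Bell_13 = 27644437 and 13! = 6227020800, giving
12 * 27644437/6227020800 = 27644437/518918400.

27644437/518918400


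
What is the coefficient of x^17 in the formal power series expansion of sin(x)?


The Maclaurin series is sin(t) = sum_{k>=0} (-1)^k t^(2k+1) / (2k+1)!, so substituting t = x, only odd powers of x are nonzero, with coefficient of x^(2k+1) equal to (-1)^k / (2k+1)!.
Write 17 = 2*8 + 1, giving the coefficient (-1)^8 / 17! = 1/355687428096000 = 1/355687428096000.

1/355687428096000


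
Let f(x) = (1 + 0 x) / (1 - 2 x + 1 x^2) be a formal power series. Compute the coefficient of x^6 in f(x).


Write f(x) = sum_{k>=0} a_k x^k. Multiplying both sides by 1 - 2 x + 1 x^2 gives
(1 - 2 x + 1 x^2) sum_{k>=0} a_k x^k = 1 + 0 x.
Matching coefficients:
 x^0: a_0 = 1
 x^1: a_1 - 2 a_0 = 0  =>  a_1 = 2*1 + 0 = 2
 x^k (k >= 2): a_k = 2 a_{k-1} - 1 a_{k-2}.
Iterating: a_2 = 3, a_3 = 4, a_4 = 5, a_5 = 6, a_6 = 7.
So the coefficient of x^6 is 7.

7
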